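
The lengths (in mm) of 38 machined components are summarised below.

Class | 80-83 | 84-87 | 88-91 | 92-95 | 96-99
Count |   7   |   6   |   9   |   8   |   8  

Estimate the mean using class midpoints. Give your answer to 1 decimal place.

89.9

Midpoints: 81.5, 85.5, 89.5, 93.5, 97.5
Σfm = 7×81.5 + 6×85.5 + 9×89.5 + 8×93.5 + 8×97.5 = 3417
n = Σf = 38
Mean = 3417 / 38 = 89.9211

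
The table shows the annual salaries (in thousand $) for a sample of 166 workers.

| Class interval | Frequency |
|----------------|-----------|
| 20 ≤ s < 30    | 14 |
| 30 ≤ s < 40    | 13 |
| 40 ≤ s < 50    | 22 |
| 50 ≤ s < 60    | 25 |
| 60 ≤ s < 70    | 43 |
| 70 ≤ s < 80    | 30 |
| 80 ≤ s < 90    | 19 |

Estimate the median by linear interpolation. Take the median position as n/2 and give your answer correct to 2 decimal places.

Cumulative frequencies: 14, 27, 49, 74, 117, 147, 166
n = 166; position = n/2 = 83.
This falls in the class 60 ≤ s < 70: L = 60, F = 74, f = 43, h = 10.
Median ≈ 60 + ((83 − 74) / 43) × 10 = 62.0930

62.09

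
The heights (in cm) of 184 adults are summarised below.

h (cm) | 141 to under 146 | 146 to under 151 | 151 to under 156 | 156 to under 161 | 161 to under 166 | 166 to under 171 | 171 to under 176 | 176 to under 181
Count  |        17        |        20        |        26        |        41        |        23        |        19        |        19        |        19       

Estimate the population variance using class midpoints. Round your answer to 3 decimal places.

Midpoints: 143.5, 148.5, 153.5, 158.5, 163.5, 168.5, 173.5, 178.5
n = 184, Σfm = 29549, mean = 160.5924
Σfm² = 4765364
Σf(m − x̄)² = Σfm² − (Σfm)²/n = 4765364 − 29549²/184 = 20019.4293
Population variance = 20019.4293 / 184 = 108.8012

108.801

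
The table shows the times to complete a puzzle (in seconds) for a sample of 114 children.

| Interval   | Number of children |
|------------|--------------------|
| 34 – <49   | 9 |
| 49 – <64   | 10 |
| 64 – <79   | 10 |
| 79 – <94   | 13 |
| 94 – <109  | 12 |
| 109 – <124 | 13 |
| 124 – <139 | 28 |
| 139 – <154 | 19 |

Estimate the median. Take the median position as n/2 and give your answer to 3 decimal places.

Cumulative frequencies: 9, 19, 29, 42, 54, 67, 95, 114
n = 114; position = n/2 = 57.
This falls in the class 109 – <124: L = 109, F = 54, f = 13, h = 15.
Median ≈ 109 + ((57 − 54) / 13) × 15 = 112.4615

112.462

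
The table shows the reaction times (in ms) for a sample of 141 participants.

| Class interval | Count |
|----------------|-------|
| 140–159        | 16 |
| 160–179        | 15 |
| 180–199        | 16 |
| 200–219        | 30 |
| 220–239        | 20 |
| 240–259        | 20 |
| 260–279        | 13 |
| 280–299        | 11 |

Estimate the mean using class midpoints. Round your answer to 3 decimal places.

216.450

Midpoints: 149.5, 169.5, 189.5, 209.5, 229.5, 249.5, 269.5, 289.5
Σfm = 16×149.5 + 15×169.5 + 16×189.5 + 30×209.5 + 20×229.5 + 20×249.5 + 13×269.5 + 11×289.5 = 30519.5
n = Σf = 141
Mean = 30519.5 / 141 = 216.4504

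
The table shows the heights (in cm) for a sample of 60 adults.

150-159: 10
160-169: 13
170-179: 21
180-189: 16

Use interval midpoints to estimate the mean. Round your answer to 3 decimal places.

Midpoints: 154.5, 164.5, 174.5, 184.5
Σfm = 10×154.5 + 13×164.5 + 21×174.5 + 16×184.5 = 10300
n = Σf = 60
Mean = 10300 / 60 = 171.6667

171.667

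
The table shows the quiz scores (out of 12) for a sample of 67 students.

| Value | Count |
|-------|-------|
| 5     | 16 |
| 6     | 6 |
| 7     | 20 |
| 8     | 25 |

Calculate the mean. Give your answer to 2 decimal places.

Values: 5, 6, 7, 8
Σfx = 16×5 + 6×6 + 20×7 + 25×8 = 456
n = Σf = 67
Mean = 456 / 67 = 6.8060

6.81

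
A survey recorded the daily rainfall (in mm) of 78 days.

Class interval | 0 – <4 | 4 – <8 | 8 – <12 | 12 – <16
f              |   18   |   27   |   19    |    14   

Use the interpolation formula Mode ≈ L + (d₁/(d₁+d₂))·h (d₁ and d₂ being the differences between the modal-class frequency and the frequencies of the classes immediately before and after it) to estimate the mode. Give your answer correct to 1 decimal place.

Modal class: 4 – <8 (highest frequency 27).
d₁ = 27 − 18 = 9, d₂ = 27 − 19 = 8
Mode ≈ 4 + (9/(9+8)) × 4 = 4 + 2.1176 = 6.1176

6.1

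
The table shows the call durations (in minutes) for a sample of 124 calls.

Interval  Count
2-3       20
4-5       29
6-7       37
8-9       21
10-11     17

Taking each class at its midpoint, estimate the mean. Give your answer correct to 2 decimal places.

6.27

Midpoints: 2.5, 4.5, 6.5, 8.5, 10.5
Σfm = 20×2.5 + 29×4.5 + 37×6.5 + 21×8.5 + 17×10.5 = 778
n = Σf = 124
Mean = 778 / 124 = 6.2742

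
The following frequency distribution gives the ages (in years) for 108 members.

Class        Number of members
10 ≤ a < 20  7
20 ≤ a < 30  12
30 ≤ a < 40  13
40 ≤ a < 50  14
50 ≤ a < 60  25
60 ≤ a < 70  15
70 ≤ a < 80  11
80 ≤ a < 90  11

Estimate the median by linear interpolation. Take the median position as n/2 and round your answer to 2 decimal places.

Cumulative frequencies: 7, 19, 32, 46, 71, 86, 97, 108
n = 108; position = n/2 = 54.
This falls in the class 50 ≤ a < 60: L = 50, F = 46, f = 25, h = 10.
Median ≈ 50 + ((54 − 46) / 25) × 10 = 53.2000

53.20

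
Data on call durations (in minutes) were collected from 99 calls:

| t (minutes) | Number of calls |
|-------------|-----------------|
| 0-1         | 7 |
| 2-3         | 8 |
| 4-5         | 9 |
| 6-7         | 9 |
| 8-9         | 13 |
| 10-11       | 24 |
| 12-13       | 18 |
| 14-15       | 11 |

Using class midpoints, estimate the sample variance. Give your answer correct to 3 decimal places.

Midpoints: 0.5, 2.5, 4.5, 6.5, 8.5, 10.5, 12.5, 14.5
n = 99, Σfm = 869.5, mean = 8.7828
Σfm² = 9324.75
Σf(m − x̄)² = Σfm² − (Σfm)²/n = 9324.75 − 869.5²/99 = 1688.0808
Sample variance = 1688.0808 / 98 = 17.2253

17.225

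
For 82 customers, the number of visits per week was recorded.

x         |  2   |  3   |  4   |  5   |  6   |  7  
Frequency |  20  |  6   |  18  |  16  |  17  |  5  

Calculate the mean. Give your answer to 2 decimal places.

4.23

Values: 2, 3, 4, 5, 6, 7
Σfx = 20×2 + 6×3 + 18×4 + 16×5 + 17×6 + 5×7 = 347
n = Σf = 82
Mean = 347 / 82 = 4.2317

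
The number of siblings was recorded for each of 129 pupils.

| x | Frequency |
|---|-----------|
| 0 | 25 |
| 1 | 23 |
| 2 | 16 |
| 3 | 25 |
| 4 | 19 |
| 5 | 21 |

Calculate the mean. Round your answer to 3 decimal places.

Values: 0, 1, 2, 3, 4, 5
Σfx = 25×0 + 23×1 + 16×2 + 25×3 + 19×4 + 21×5 = 311
n = Σf = 129
Mean = 311 / 129 = 2.4109

2.411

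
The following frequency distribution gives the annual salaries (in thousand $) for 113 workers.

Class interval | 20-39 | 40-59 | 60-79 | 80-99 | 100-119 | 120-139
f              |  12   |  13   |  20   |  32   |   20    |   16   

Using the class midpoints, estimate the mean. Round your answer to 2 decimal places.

Midpoints: 29.5, 49.5, 69.5, 89.5, 109.5, 129.5
Σfm = 12×29.5 + 13×49.5 + 20×69.5 + 32×89.5 + 20×109.5 + 16×129.5 = 9513.5
n = Σf = 113
Mean = 9513.5 / 113 = 84.1903

84.19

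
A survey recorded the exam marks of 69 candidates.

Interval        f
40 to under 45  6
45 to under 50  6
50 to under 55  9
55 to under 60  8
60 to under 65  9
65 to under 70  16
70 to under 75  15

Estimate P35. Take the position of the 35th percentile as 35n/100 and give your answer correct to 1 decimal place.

Cumulative frequencies: 6, 12, 21, 29, 38, 54, 69
n = 69; position = 35n/100 = 24.15.
This falls in the class 55 to under 60: L = 55, F = 21, f = 8, h = 5.
35th percentile ≈ 55 + ((24.15 − 21) / 8) × 5 = 56.9688

57.0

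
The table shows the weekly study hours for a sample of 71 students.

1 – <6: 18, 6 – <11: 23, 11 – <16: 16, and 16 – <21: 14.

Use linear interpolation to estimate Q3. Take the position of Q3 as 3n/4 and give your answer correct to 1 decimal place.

14.8

Cumulative frequencies: 18, 41, 57, 71
n = 71; position = 3n/4 = 53.25.
This falls in the class 11 – <16: L = 11, F = 41, f = 16, h = 5.
Upper quartile ≈ 11 + ((53.25 − 41) / 16) × 5 = 14.8281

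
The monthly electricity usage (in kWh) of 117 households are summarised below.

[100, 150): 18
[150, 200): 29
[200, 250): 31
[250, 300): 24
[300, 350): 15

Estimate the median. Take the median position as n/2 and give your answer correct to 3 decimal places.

Cumulative frequencies: 18, 47, 78, 102, 117
n = 117; position = n/2 = 58.5.
This falls in the class [200, 250): L = 200, F = 47, f = 31, h = 50.
Median ≈ 200 + ((58.5 − 47) / 31) × 50 = 218.5484

218.548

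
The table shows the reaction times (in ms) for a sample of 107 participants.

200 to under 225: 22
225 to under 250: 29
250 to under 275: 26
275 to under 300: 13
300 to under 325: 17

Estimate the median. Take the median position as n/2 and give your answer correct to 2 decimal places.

252.40

Cumulative frequencies: 22, 51, 77, 90, 107
n = 107; position = n/2 = 53.5.
This falls in the class 250 to under 275: L = 250, F = 51, f = 26, h = 25.
Median ≈ 250 + ((53.5 − 51) / 26) × 25 = 252.4038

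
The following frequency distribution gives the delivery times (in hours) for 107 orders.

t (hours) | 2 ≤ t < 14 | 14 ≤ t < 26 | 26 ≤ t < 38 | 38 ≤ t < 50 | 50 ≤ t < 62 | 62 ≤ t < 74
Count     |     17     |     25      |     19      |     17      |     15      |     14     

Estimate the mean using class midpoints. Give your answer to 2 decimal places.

Midpoints: 8, 20, 32, 44, 56, 68
Σfm = 17×8 + 25×20 + 19×32 + 17×44 + 15×56 + 14×68 = 3784
n = Σf = 107
Mean = 3784 / 107 = 35.3645

35.36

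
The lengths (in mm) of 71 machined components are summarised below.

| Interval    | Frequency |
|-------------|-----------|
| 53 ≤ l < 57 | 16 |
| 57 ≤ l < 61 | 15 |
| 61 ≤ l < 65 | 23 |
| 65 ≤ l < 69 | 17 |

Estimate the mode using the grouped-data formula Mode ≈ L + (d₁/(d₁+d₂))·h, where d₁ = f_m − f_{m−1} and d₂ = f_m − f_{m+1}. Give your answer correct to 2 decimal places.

63.29

Modal class: 61 ≤ l < 65 (highest frequency 23).
d₁ = 23 − 15 = 8, d₂ = 23 − 17 = 6
Mode ≈ 61 + (8/(8+6)) × 4 = 61 + 2.2857 = 63.2857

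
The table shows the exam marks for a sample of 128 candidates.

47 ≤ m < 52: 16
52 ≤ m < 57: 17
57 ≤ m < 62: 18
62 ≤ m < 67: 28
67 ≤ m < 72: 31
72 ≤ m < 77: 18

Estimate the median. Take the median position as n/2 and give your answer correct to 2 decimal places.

64.32

Cumulative frequencies: 16, 33, 51, 79, 110, 128
n = 128; position = n/2 = 64.
This falls in the class 62 ≤ m < 67: L = 62, F = 51, f = 28, h = 5.
Median ≈ 62 + ((64 − 51) / 28) × 5 = 64.3214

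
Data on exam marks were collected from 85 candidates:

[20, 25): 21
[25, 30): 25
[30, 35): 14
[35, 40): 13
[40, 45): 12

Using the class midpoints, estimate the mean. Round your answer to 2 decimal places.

Midpoints: 22.5, 27.5, 32.5, 37.5, 42.5
Σfm = 21×22.5 + 25×27.5 + 14×32.5 + 13×37.5 + 12×42.5 = 2612.5
n = Σf = 85
Mean = 2612.5 / 85 = 30.7353

30.74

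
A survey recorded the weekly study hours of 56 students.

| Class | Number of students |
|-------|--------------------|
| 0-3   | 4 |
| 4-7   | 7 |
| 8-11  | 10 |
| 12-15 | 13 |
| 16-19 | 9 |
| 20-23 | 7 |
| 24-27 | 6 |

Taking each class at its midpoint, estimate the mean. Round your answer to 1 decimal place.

13.9

Midpoints: 1.5, 5.5, 9.5, 13.5, 17.5, 21.5, 25.5
Σfm = 4×1.5 + 7×5.5 + 10×9.5 + 13×13.5 + 9×17.5 + 7×21.5 + 6×25.5 = 776
n = Σf = 56
Mean = 776 / 56 = 13.8571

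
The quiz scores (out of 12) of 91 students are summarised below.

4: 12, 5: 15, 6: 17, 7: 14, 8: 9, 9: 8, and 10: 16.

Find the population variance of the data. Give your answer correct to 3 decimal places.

Values: 4, 5, 6, 7, 8, 9, 10
n = 91, Σfx = 627, mean = 6.8901
Σfx² = 4689
Σf(x − x̄)² = Σfx² − (Σfx)²/n = 4689 − 627²/91 = 368.9011
Population variance = 368.9011 / 91 = 4.0539

4.054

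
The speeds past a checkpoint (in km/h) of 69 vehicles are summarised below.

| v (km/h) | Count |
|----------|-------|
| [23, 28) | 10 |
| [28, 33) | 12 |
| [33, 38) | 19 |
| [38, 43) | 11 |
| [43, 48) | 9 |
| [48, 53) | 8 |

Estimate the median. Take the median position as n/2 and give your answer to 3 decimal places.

36.289

Cumulative frequencies: 10, 22, 41, 52, 61, 69
n = 69; position = n/2 = 34.5.
This falls in the class [33, 38): L = 33, F = 22, f = 19, h = 5.
Median ≈ 33 + ((34.5 − 22) / 19) × 5 = 36.2895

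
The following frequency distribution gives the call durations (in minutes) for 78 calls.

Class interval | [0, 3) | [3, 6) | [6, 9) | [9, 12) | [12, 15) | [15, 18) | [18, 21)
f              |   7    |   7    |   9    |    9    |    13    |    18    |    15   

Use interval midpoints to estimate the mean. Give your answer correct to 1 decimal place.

Midpoints: 1.5, 4.5, 7.5, 10.5, 13.5, 16.5, 19.5
Σfm = 7×1.5 + 7×4.5 + 9×7.5 + 9×10.5 + 13×13.5 + 18×16.5 + 15×19.5 = 969
n = Σf = 78
Mean = 969 / 78 = 12.4231

12.4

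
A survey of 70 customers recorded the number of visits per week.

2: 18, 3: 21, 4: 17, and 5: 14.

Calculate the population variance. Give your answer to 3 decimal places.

Values: 2, 3, 4, 5
n = 70, Σfx = 237, mean = 3.3857
Σfx² = 883
Σf(x − x̄)² = Σfx² − (Σfx)²/n = 883 − 237²/70 = 80.5857
Population variance = 80.5857 / 70 = 1.1512

1.151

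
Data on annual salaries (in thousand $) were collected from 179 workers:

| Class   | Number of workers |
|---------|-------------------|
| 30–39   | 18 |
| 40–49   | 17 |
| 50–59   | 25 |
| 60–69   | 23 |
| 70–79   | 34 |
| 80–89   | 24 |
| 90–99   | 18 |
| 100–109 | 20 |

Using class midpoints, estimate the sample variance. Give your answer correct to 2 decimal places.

453.78

Midpoints: 34.5, 44.5, 54.5, 64.5, 74.5, 84.5, 94.5, 104.5
n = 179, Σfm = 12575.5, mean = 70.2542
Σfm² = 964254.75
Σf(m − x̄)² = Σfm² − (Σfm)²/n = 964254.75 − 12575.5²/179 = 80773.1844
Sample variance = 80773.1844 / 178 = 453.7819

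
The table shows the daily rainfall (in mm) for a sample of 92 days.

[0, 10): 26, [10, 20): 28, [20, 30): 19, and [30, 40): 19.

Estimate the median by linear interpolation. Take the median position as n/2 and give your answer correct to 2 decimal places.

17.14

Cumulative frequencies: 26, 54, 73, 92
n = 92; position = n/2 = 46.
This falls in the class [10, 20): L = 10, F = 26, f = 28, h = 10.
Median ≈ 10 + ((46 − 26) / 28) × 10 = 17.1429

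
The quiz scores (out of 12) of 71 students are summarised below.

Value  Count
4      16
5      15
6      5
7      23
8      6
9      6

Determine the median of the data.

Cumulative frequencies: 16, 31, 36, 59, 65, 71
n = 71, so the median is the value in position (n+1)/2 = 36.
Position 36 falls at value 6.

6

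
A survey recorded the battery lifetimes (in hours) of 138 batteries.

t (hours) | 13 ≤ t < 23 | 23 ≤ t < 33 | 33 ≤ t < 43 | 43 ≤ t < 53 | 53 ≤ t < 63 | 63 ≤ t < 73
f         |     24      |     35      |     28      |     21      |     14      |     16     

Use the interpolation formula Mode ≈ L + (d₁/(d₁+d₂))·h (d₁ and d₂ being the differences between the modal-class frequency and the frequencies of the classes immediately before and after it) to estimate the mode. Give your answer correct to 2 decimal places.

29.11

Modal class: 23 ≤ t < 33 (highest frequency 35).
d₁ = 35 − 24 = 11, d₂ = 35 − 28 = 7
Mode ≈ 23 + (11/(11+7)) × 10 = 23 + 6.1111 = 29.1111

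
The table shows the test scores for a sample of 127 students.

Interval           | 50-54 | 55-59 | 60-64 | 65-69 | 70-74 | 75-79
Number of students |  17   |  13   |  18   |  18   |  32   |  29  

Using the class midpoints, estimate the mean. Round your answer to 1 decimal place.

66.8

Midpoints: 52, 57, 62, 67, 72, 77
Σfm = 17×52 + 13×57 + 18×62 + 18×67 + 32×72 + 29×77 = 8484
n = Σf = 127
Mean = 8484 / 127 = 66.8031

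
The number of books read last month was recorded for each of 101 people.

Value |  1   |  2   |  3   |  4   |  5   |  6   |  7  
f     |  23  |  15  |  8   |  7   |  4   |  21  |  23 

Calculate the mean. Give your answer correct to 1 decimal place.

Values: 1, 2, 3, 4, 5, 6, 7
Σfx = 23×1 + 15×2 + 8×3 + 7×4 + 4×5 + 21×6 + 23×7 = 412
n = Σf = 101
Mean = 412 / 101 = 4.0792

4.1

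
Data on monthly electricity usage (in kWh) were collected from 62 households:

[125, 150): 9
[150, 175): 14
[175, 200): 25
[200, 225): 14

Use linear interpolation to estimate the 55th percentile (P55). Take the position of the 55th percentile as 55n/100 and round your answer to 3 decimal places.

Cumulative frequencies: 9, 23, 48, 62
n = 62; position = 55n/100 = 34.1.
This falls in the class [175, 200): L = 175, F = 23, f = 25, h = 25.
55th percentile ≈ 175 + ((34.1 − 23) / 25) × 25 = 186.1000

186.100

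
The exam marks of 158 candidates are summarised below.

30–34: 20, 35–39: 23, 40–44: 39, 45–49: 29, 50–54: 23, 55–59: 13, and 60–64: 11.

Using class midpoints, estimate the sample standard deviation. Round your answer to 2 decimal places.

8.56

Midpoints: 32, 37, 42, 47, 52, 57, 62
n = 158, Σfm = 7111, mean = 45.0063
Σfm² = 331537
Σf(m − x̄)² = Σfm² − (Σfm)²/n = 331537 − 7111²/158 = 11496.9937
Sample variance = 11496.9937 / 157 = 73.2293
Standard deviation = √73.2293 = 8.5574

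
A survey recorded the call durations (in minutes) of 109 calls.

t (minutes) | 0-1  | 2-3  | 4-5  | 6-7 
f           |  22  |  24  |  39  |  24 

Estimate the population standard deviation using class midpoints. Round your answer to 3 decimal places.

Midpoints: 0.5, 2.5, 4.5, 6.5
n = 109, Σfm = 402.5, mean = 3.6927
Σfm² = 1959.25
Σf(m − x̄)² = Σfm² − (Σfm)²/n = 1959.25 − 402.5²/109 = 472.9541
Population variance = 472.9541 / 109 = 4.3390
Standard deviation = √4.3390 = 2.0830

2.083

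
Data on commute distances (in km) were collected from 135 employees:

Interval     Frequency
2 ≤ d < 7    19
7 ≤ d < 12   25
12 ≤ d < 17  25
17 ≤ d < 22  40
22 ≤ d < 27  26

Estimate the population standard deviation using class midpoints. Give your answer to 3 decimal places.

6.650

Midpoints: 4.5, 9.5, 14.5, 19.5, 24.5
n = 135, Σfm = 2102.5, mean = 15.5741
Σfm² = 38713.75
Σf(m − x̄)² = Σfm² − (Σfm)²/n = 38713.75 − 2102.5²/135 = 5969.2593
Population variance = 5969.2593 / 135 = 44.2167
Standard deviation = √44.2167 = 6.6496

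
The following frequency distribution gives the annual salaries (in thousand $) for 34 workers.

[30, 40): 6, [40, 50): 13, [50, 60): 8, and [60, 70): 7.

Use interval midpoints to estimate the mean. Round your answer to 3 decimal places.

49.706

Midpoints: 35, 45, 55, 65
Σfm = 6×35 + 13×45 + 8×55 + 7×65 = 1690
n = Σf = 34
Mean = 1690 / 34 = 49.7059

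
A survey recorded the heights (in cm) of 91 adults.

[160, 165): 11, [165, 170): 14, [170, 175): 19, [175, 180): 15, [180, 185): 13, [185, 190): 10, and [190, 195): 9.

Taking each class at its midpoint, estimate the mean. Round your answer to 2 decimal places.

Midpoints: 162.5, 167.5, 172.5, 177.5, 182.5, 187.5, 192.5
Σfm = 11×162.5 + 14×167.5 + 19×172.5 + 15×177.5 + 13×182.5 + 10×187.5 + 9×192.5 = 16052.5
n = Σf = 91
Mean = 16052.5 / 91 = 176.4011

176.40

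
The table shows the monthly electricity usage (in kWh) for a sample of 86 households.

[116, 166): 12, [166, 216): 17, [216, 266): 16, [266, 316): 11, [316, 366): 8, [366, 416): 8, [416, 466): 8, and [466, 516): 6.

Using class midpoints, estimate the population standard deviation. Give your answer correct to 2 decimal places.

Midpoints: 141, 191, 241, 291, 341, 391, 441, 491
n = 86, Σfm = 24326, mean = 282.8605
Σfm² = 7875166
Σf(m − x̄)² = Σfm² − (Σfm)²/n = 7875166 − 24326²/86 = 994302.3256
Population variance = 994302.3256 / 86 = 11561.6549
Standard deviation = √11561.6549 = 107.5251

107.53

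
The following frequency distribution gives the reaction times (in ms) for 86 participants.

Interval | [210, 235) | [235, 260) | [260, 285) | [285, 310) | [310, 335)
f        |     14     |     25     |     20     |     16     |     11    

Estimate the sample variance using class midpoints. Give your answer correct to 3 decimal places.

Midpoints: 222.5, 247.5, 272.5, 297.5, 322.5
n = 86, Σfm = 23060, mean = 268.1395
Σfm² = 6269787.5
Σf(m − x̄)² = Σfm² − (Σfm)²/n = 6269787.5 − 23060²/86 = 86489.8256
Sample variance = 86489.8256 / 85 = 1017.5274

1017.527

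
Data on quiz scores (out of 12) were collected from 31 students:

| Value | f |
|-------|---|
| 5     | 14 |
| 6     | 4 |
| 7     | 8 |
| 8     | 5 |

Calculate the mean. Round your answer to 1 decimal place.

6.1

Values: 5, 6, 7, 8
Σfx = 14×5 + 4×6 + 8×7 + 5×8 = 190
n = Σf = 31
Mean = 190 / 31 = 6.1290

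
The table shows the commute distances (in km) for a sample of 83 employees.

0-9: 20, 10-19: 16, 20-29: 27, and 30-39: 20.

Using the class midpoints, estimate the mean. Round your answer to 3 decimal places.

Midpoints: 4.5, 14.5, 24.5, 34.5
Σfm = 20×4.5 + 16×14.5 + 27×24.5 + 20×34.5 = 1673.5
n = Σf = 83
Mean = 1673.5 / 83 = 20.1627

20.163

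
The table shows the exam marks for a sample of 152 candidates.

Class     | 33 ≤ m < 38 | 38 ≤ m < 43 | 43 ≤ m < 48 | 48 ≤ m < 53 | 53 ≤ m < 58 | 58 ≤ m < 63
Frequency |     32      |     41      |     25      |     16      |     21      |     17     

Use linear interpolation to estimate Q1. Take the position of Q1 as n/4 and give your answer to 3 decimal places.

38.732

Cumulative frequencies: 32, 73, 98, 114, 135, 152
n = 152; position = n/4 = 38.
This falls in the class 38 ≤ m < 43: L = 38, F = 32, f = 41, h = 5.
Lower quartile ≈ 38 + ((38 − 32) / 41) × 5 = 38.7317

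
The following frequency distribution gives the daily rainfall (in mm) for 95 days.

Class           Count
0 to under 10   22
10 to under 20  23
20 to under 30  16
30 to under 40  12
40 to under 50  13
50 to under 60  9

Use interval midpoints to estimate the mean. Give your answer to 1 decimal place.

Midpoints: 5, 15, 25, 35, 45, 55
Σfm = 22×5 + 23×15 + 16×25 + 12×35 + 13×45 + 9×55 = 2355
n = Σf = 95
Mean = 2355 / 95 = 24.7895

24.8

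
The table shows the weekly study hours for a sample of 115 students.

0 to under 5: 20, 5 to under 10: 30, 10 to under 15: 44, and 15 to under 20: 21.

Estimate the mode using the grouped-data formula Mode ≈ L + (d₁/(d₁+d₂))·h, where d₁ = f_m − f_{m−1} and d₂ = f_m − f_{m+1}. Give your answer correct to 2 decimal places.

Modal class: 10 to under 15 (highest frequency 44).
d₁ = 44 − 30 = 14, d₂ = 44 − 21 = 23
Mode ≈ 10 + (14/(14+23)) × 5 = 10 + 1.8919 = 11.8919

11.89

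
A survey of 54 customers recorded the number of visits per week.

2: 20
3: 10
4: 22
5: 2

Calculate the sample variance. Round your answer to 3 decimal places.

0.931

Values: 2, 3, 4, 5
n = 54, Σfx = 168, mean = 3.1111
Σfx² = 572
Σf(x − x̄)² = Σfx² − (Σfx)²/n = 572 − 168²/54 = 49.3333
Sample variance = 49.3333 / 53 = 0.9308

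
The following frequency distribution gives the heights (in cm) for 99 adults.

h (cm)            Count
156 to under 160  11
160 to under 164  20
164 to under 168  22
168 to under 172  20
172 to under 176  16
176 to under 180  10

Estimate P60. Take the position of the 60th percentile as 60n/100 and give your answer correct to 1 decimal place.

Cumulative frequencies: 11, 31, 53, 73, 89, 99
n = 99; position = 60n/100 = 59.4.
This falls in the class 168 to under 172: L = 168, F = 53, f = 20, h = 4.
60th percentile ≈ 168 + ((59.4 − 53) / 20) × 4 = 169.2800

169.3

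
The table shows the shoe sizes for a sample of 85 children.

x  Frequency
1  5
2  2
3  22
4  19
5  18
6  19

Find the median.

4

Cumulative frequencies: 5, 7, 29, 48, 66, 85
n = 85, so the median is the value in position (n+1)/2 = 43.
Position 43 falls at value 4.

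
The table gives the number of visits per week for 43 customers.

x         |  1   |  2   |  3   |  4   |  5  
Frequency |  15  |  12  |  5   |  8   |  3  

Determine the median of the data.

2

Cumulative frequencies: 15, 27, 32, 40, 43
n = 43, so the median is the value in position (n+1)/2 = 22.
Position 22 falls at value 2.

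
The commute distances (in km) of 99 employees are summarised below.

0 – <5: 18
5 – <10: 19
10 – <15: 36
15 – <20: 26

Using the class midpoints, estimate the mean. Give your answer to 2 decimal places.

11.04

Midpoints: 2.5, 7.5, 12.5, 17.5
Σfm = 18×2.5 + 19×7.5 + 36×12.5 + 26×17.5 = 1092.5
n = Σf = 99
Mean = 1092.5 / 99 = 11.0354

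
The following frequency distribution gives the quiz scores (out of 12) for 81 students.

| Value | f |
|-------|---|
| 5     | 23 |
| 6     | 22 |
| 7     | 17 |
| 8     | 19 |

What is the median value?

6

Cumulative frequencies: 23, 45, 62, 81
n = 81, so the median is the value in position (n+1)/2 = 41.
Position 41 falls at value 6.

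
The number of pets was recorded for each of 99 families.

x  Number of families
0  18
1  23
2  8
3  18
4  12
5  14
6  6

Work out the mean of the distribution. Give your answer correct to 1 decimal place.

2.5

Values: 0, 1, 2, 3, 4, 5, 6
Σfx = 18×0 + 23×1 + 8×2 + 18×3 + 12×4 + 14×5 + 6×6 = 247
n = Σf = 99
Mean = 247 / 99 = 2.4949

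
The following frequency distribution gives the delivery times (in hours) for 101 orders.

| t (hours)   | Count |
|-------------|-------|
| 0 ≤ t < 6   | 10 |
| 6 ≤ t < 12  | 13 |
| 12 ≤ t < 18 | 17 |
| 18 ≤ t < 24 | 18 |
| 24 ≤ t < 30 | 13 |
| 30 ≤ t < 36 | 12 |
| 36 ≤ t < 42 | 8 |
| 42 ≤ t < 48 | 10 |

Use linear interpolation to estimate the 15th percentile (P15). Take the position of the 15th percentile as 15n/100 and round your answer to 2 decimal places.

Cumulative frequencies: 10, 23, 40, 58, 71, 83, 91, 101
n = 101; position = 15n/100 = 15.15.
This falls in the class 6 ≤ t < 12: L = 6, F = 10, f = 13, h = 6.
15th percentile ≈ 6 + ((15.15 − 10) / 13) × 6 = 8.3769

8.38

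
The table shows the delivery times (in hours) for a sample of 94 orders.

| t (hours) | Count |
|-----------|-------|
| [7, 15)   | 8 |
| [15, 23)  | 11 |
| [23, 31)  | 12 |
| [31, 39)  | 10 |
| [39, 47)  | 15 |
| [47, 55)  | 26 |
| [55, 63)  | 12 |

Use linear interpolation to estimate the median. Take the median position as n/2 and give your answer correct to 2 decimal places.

42.20

Cumulative frequencies: 8, 19, 31, 41, 56, 82, 94
n = 94; position = n/2 = 47.
This falls in the class [39, 47): L = 39, F = 41, f = 15, h = 8.
Median ≈ 39 + ((47 − 41) / 15) × 8 = 42.2000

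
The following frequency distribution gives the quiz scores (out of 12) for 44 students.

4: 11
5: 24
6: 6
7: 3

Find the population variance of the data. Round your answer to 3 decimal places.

0.659

Values: 4, 5, 6, 7
n = 44, Σfx = 221, mean = 5.0227
Σfx² = 1139
Σf(x − x̄)² = Σfx² − (Σfx)²/n = 1139 − 221²/44 = 28.9773
Population variance = 28.9773 / 44 = 0.6586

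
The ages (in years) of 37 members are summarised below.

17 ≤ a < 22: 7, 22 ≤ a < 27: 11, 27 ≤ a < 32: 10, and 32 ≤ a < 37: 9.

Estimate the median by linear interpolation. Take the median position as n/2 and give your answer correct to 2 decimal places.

Cumulative frequencies: 7, 18, 28, 37
n = 37; position = n/2 = 18.5.
This falls in the class 27 ≤ a < 32: L = 27, F = 18, f = 10, h = 5.
Median ≈ 27 + ((18.5 − 18) / 10) × 5 = 27.2500

27.25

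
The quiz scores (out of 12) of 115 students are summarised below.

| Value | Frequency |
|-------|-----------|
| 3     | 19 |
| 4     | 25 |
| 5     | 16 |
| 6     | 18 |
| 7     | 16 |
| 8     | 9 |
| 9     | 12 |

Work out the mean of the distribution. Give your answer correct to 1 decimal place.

Values: 3, 4, 5, 6, 7, 8, 9
Σfx = 19×3 + 25×4 + 16×5 + 18×6 + 16×7 + 9×8 + 12×9 = 637
n = Σf = 115
Mean = 637 / 115 = 5.5391

5.5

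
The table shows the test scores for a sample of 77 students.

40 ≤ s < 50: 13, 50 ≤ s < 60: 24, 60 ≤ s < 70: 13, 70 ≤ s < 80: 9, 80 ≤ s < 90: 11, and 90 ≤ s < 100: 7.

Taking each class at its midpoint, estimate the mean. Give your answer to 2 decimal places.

65.26

Midpoints: 45, 55, 65, 75, 85, 95
Σfm = 13×45 + 24×55 + 13×65 + 9×75 + 11×85 + 7×95 = 5025
n = Σf = 77
Mean = 5025 / 77 = 65.2597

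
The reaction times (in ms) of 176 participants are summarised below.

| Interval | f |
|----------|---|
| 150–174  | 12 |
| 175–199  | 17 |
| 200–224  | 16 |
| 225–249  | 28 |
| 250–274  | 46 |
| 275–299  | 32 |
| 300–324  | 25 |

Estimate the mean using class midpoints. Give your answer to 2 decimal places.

251.06

Midpoints: 162, 187, 212, 237, 262, 287, 312
Σfm = 12×162 + 17×187 + 16×212 + 28×237 + 46×262 + 32×287 + 25×312 = 44187
n = Σf = 176
Mean = 44187 / 176 = 251.0625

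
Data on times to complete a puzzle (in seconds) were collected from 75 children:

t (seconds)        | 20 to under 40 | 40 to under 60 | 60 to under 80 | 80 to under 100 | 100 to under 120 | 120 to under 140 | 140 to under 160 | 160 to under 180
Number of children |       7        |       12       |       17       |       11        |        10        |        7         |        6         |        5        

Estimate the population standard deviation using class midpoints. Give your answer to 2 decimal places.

Midpoints: 30, 50, 70, 90, 110, 130, 150, 170
n = 75, Σfm = 6750, mean = 90.0000
Σfm² = 727500
Σf(m − x̄)² = Σfm² − (Σfm)²/n = 727500 − 6750²/75 = 120000.0000
Population variance = 120000.0000 / 75 = 1600.0000
Standard deviation = √1600.0000 = 40.0000

40.00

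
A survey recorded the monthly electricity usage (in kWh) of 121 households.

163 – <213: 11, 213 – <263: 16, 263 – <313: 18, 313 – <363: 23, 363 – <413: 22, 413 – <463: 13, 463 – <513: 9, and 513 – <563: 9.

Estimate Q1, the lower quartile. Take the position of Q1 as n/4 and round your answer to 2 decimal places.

272.03

Cumulative frequencies: 11, 27, 45, 68, 90, 103, 112, 121
n = 121; position = n/4 = 30.25.
This falls in the class 263 – <313: L = 263, F = 27, f = 18, h = 50.
Lower quartile ≈ 263 + ((30.25 − 27) / 18) × 50 = 272.0278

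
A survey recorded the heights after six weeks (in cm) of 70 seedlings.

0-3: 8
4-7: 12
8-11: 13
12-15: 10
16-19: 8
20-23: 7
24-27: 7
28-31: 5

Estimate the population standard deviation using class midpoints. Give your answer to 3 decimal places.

Midpoints: 1.5, 5.5, 9.5, 13.5, 17.5, 21.5, 25.5, 29.5
n = 70, Σfm = 953, mean = 13.6143
Σfm² = 17965.5
Σf(m − x̄)² = Σfm² − (Σfm)²/n = 17965.5 − 953²/70 = 4991.0857
Population variance = 4991.0857 / 70 = 71.3012
Standard deviation = √71.3012 = 8.4440

8.444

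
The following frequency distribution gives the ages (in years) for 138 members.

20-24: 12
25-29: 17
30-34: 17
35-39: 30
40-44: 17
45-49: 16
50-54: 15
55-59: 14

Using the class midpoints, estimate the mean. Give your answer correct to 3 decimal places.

39.283

Midpoints: 22, 27, 32, 37, 42, 47, 52, 57
Σfm = 12×22 + 17×27 + 17×32 + 30×37 + 17×42 + 16×47 + 15×52 + 14×57 = 5421
n = Σf = 138
Mean = 5421 / 138 = 39.2826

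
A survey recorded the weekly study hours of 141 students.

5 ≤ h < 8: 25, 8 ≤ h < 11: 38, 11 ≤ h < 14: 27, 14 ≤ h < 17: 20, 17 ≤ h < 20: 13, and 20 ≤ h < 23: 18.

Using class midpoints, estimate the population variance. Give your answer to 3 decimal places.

23.679

Midpoints: 6.5, 9.5, 12.5, 15.5, 18.5, 21.5
n = 141, Σfm = 1798.5, mean = 12.7553
Σfm² = 26279.25
Σf(m − x̄)² = Σfm² − (Σfm)²/n = 26279.25 − 1798.5²/141 = 3338.8085
Population variance = 3338.8085 / 141 = 23.6795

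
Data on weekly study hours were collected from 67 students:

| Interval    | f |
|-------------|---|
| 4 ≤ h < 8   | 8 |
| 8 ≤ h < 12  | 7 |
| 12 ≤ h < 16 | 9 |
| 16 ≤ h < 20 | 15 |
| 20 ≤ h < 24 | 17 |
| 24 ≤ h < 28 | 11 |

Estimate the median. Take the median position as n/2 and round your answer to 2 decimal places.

18.53

Cumulative frequencies: 8, 15, 24, 39, 56, 67
n = 67; position = n/2 = 33.5.
This falls in the class 16 ≤ h < 20: L = 16, F = 24, f = 15, h = 4.
Median ≈ 16 + ((33.5 − 24) / 15) × 4 = 18.5333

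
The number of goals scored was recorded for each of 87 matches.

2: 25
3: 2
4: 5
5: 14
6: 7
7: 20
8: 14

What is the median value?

Cumulative frequencies: 25, 27, 32, 46, 53, 73, 87
n = 87, so the median is the value in position (n+1)/2 = 44.
Position 44 falls at value 5.

5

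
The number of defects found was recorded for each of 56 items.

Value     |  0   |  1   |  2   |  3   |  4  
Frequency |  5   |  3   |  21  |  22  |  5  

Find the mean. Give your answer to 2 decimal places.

2.34

Values: 0, 1, 2, 3, 4
Σfx = 5×0 + 3×1 + 21×2 + 22×3 + 5×4 = 131
n = Σf = 56
Mean = 131 / 56 = 2.3393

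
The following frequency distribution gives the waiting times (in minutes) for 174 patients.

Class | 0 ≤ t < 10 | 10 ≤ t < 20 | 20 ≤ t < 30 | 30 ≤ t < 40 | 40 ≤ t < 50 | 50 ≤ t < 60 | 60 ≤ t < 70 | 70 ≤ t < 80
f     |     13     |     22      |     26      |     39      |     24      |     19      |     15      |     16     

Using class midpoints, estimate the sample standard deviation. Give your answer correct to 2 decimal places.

Midpoints: 5, 15, 25, 35, 45, 55, 65, 75
n = 174, Σfm = 6710, mean = 38.5632
Σfm² = 328750
Σf(m − x̄)² = Σfm² − (Σfm)²/n = 328750 − 6710²/174 = 69990.8046
Sample variance = 69990.8046 / 173 = 404.5711
Standard deviation = √404.5711 = 20.1140

20.11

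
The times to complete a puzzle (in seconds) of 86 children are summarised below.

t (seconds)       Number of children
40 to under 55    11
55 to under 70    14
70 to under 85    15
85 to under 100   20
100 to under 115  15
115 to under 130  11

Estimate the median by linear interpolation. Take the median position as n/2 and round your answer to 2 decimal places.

Cumulative frequencies: 11, 25, 40, 60, 75, 86
n = 86; position = n/2 = 43.
This falls in the class 85 to under 100: L = 85, F = 40, f = 20, h = 15.
Median ≈ 85 + ((43 − 40) / 20) × 15 = 87.2500

87.25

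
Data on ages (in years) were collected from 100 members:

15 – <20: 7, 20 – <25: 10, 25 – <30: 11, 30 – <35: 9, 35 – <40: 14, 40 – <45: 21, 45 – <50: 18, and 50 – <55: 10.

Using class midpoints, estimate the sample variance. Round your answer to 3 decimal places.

Midpoints: 17.5, 22.5, 27.5, 32.5, 37.5, 42.5, 47.5, 52.5
n = 100, Σfm = 3740, mean = 37.4000
Σfm² = 150825
Σf(m − x̄)² = Σfm² − (Σfm)²/n = 150825 − 3740²/100 = 10949.0000
Sample variance = 10949.0000 / 99 = 110.5960

110.596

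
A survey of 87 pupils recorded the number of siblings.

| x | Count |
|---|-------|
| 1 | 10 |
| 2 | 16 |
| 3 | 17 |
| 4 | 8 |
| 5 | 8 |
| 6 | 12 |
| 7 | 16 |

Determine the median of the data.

Cumulative frequencies: 10, 26, 43, 51, 59, 71, 87
n = 87, so the median is the value in position (n+1)/2 = 44.
Position 44 falls at value 4.

4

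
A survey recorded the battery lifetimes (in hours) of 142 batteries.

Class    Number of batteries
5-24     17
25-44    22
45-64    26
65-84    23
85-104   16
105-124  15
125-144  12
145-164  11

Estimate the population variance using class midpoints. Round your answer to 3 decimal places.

Midpoints: 14.5, 34.5, 54.5, 74.5, 94.5, 114.5, 134.5, 154.5
n = 142, Σfm = 10679, mean = 75.2042
Σfm² = 1053835.5
Σf(m − x̄)² = Σfm² − (Σfm)²/n = 1053835.5 − 10679²/142 = 250729.5775
Population variance = 250729.5775 / 142 = 1765.7012

1765.701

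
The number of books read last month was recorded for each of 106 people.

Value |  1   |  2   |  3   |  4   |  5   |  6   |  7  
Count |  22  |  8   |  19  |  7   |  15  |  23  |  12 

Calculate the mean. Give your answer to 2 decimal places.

Values: 1, 2, 3, 4, 5, 6, 7
Σfx = 22×1 + 8×2 + 19×3 + 7×4 + 15×5 + 23×6 + 12×7 = 420
n = Σf = 106
Mean = 420 / 106 = 3.9623

3.96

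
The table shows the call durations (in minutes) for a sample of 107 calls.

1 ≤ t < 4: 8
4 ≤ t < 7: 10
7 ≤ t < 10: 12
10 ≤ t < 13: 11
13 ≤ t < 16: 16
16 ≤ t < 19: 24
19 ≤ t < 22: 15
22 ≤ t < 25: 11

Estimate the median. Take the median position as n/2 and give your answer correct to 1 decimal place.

15.3

Cumulative frequencies: 8, 18, 30, 41, 57, 81, 96, 107
n = 107; position = n/2 = 53.5.
This falls in the class 13 ≤ t < 16: L = 13, F = 41, f = 16, h = 3.
Median ≈ 13 + ((53.5 − 41) / 16) × 3 = 15.3438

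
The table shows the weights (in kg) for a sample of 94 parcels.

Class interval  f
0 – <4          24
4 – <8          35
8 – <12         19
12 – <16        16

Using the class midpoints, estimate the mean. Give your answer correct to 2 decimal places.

Midpoints: 2, 6, 10, 14
Σfm = 24×2 + 35×6 + 19×10 + 16×14 = 672
n = Σf = 94
Mean = 672 / 94 = 7.1489

7.15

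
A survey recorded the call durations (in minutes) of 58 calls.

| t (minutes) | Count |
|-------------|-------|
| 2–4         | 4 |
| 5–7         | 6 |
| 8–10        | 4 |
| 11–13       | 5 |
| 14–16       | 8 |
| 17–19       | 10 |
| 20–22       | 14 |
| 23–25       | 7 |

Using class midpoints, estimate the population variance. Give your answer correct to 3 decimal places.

41.201

Midpoints: 3, 6, 9, 12, 15, 18, 21, 24
n = 58, Σfm = 906, mean = 15.6207
Σfm² = 16542
Σf(m − x̄)² = Σfm² − (Σfm)²/n = 16542 − 906²/58 = 2389.6552
Population variance = 2389.6552 / 58 = 41.2010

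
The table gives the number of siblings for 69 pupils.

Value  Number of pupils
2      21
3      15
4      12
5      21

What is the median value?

Cumulative frequencies: 21, 36, 48, 69
n = 69, so the median is the value in position (n+1)/2 = 35.
Position 35 falls at value 3.

3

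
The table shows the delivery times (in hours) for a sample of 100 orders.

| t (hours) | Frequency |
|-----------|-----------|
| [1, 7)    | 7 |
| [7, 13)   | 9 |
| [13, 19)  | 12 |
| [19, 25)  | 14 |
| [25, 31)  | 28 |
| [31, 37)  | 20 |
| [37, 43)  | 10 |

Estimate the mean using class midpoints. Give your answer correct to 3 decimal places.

Midpoints: 4, 10, 16, 22, 28, 34, 40
Σfm = 7×4 + 9×10 + 12×16 + 14×22 + 28×28 + 20×34 + 10×40 = 2482
n = Σf = 100
Mean = 2482 / 100 = 24.8200

24.820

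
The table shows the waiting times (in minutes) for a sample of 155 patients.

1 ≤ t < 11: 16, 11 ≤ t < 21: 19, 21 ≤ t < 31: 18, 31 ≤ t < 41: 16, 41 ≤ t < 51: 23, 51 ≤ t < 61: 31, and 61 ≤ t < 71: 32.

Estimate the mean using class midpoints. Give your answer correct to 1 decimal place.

41.0

Midpoints: 6, 16, 26, 36, 46, 56, 66
Σfm = 16×6 + 19×16 + 18×26 + 16×36 + 23×46 + 31×56 + 32×66 = 6350
n = Σf = 155
Mean = 6350 / 155 = 40.9677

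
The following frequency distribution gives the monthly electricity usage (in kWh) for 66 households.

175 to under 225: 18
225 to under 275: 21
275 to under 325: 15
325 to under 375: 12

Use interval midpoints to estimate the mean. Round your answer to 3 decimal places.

265.909

Midpoints: 200, 250, 300, 350
Σfm = 18×200 + 21×250 + 15×300 + 12×350 = 17550
n = Σf = 66
Mean = 17550 / 66 = 265.9091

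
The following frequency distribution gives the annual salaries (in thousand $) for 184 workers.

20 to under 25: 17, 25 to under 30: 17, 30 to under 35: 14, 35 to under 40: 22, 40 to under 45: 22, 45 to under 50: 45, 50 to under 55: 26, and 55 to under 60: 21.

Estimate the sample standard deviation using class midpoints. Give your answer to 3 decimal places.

10.716

Midpoints: 22.5, 27.5, 32.5, 37.5, 42.5, 47.5, 52.5, 57.5
n = 184, Σfm = 7775, mean = 42.2554
Σfm² = 349550
Σf(m − x̄)² = Σfm² − (Σfm)²/n = 349550 − 7775²/184 = 21013.9946
Sample variance = 21013.9946 / 183 = 114.8306
Standard deviation = √114.8306 = 10.7159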